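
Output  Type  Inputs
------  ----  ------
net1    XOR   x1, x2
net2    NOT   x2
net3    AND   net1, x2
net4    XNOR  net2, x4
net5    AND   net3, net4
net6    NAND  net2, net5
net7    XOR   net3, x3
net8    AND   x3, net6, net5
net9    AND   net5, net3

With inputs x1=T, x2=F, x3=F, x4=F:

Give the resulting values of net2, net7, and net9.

net1 = x1 XOR x2 = T XOR F = T
net2 = NOT x2 = NOT F = T
net3 = net1 AND x2 = T AND F = F
net4 = net2 XNOR x4 = T XNOR F = F
net5 = net3 AND net4 = F AND F = F
net7 = net3 XOR x3 = F XOR F = F
net9 = net5 AND net3 = F AND F = F

net2 = T  net7 = F  net9 = F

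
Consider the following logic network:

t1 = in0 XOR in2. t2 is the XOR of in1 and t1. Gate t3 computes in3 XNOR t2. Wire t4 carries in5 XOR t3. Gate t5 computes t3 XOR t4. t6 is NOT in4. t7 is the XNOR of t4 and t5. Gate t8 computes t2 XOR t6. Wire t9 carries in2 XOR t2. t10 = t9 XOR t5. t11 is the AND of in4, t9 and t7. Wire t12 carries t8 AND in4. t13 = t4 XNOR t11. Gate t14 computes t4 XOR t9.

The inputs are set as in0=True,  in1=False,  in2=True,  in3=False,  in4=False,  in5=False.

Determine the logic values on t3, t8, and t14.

t3 = True, t8 = True, t14 = False

t1 = in0 XOR in2 = True XOR True = False
t2 = in1 XOR t1 = False XOR False = False
t3 = in3 XNOR t2 = False XNOR False = True
t4 = in5 XOR t3 = False XOR True = True
t6 = NOT in4 = NOT False = True
t8 = t2 XOR t6 = False XOR True = True
t9 = in2 XOR t2 = True XOR False = True
t14 = t4 XOR t9 = True XOR True = False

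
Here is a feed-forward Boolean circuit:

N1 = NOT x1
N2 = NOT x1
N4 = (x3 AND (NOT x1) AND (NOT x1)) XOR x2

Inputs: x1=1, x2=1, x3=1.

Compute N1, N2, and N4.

N1 = NOT 1 = 0
N2 = NOT 1 = 0
N4 = (1 AND (NOT 1) AND (NOT 1)) XOR 1 = 1

N1 = 0  N2 = 0  N4 = 1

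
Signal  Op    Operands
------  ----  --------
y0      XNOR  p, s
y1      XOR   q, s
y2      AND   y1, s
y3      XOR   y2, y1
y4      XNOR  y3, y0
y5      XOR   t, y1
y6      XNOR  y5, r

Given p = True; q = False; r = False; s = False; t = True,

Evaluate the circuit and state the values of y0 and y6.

y0 = False, y6 = False

y0 = p XNOR s = True XNOR False = False
y1 = q XOR s = False XOR False = False
y5 = t XOR y1 = True XOR False = True
y6 = y5 XNOR r = True XNOR False = False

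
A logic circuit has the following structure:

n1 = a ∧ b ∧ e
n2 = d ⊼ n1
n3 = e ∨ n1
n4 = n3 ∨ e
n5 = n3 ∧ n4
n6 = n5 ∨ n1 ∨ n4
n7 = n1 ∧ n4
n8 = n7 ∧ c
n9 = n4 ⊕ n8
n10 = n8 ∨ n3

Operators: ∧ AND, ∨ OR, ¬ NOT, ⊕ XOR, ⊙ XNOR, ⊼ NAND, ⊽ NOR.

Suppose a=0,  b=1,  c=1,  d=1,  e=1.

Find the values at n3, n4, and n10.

n3 = 1; n4 = 1; n10 = 1

n1 = a AND b AND e = 0 AND 1 AND 1 = 0
n3 = e OR n1 = 1 OR 0 = 1
n4 = n3 OR e = 1 OR 1 = 1
n7 = n1 AND n4 = 0 AND 1 = 0
n8 = n7 AND c = 0 AND 1 = 0
n10 = n8 OR n3 = 0 OR 1 = 1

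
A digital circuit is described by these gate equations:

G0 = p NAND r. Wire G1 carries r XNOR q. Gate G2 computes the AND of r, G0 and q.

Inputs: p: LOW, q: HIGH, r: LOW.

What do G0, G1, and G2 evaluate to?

G0 = p NAND r = LOW NAND LOW = HIGH
G1 = r XNOR q = LOW XNOR HIGH = LOW
G2 = r AND G0 AND q = LOW AND HIGH AND HIGH = LOW

G0 = HIGH; G1 = LOW; G2 = LOW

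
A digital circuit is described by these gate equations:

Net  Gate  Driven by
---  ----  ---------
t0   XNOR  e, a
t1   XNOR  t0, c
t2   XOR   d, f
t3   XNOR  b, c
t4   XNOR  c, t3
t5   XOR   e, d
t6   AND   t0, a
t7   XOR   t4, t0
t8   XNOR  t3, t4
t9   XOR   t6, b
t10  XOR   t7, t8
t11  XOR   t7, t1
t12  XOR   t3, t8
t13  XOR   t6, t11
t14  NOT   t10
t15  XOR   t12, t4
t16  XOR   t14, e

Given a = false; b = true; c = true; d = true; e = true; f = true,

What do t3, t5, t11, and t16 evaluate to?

t0 = e XNOR a = true XNOR false = false
t1 = t0 XNOR c = false XNOR true = false
t3 = b XNOR c = true XNOR true = true
t4 = c XNOR t3 = true XNOR true = true
t5 = e XOR d = true XOR true = false
t7 = t4 XOR t0 = true XOR false = true
t8 = t3 XNOR t4 = true XNOR true = true
t10 = t7 XOR t8 = true XOR true = false
t11 = t7 XOR t1 = true XOR false = true
t14 = NOT t10 = NOT false = true
t16 = t14 XOR e = true XOR true = false

t3 = true, t5 = false, t11 = true, t16 = false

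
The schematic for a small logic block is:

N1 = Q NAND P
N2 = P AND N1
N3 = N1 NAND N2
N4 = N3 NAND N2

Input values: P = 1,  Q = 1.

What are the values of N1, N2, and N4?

N1 = Q NAND P = 1 NAND 1 = 0
N2 = P AND N1 = 1 AND 0 = 0
N3 = N1 NAND N2 = 0 NAND 0 = 1
N4 = N3 NAND N2 = 1 NAND 0 = 1

N1 = 0, N2 = 0, N4 = 1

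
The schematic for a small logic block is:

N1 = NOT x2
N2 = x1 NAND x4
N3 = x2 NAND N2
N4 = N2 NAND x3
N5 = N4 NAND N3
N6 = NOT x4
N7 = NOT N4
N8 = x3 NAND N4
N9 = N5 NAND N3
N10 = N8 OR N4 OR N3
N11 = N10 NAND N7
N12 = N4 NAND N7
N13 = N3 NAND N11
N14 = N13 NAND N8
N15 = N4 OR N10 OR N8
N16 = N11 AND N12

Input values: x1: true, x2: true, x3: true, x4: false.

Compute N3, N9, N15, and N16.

N3 = false, N9 = true, N15 = true, N16 = false

N2 = x1 NAND x4 = true NAND false = true
N3 = x2 NAND N2 = true NAND true = false
N4 = N2 NAND x3 = true NAND true = false
N5 = N4 NAND N3 = false NAND false = true
N7 = NOT N4 = NOT false = true
N8 = x3 NAND N4 = true NAND false = true
N9 = N5 NAND N3 = true NAND false = true
N10 = N8 OR N4 OR N3 = true OR false OR false = true
N11 = N10 NAND N7 = true NAND true = false
N12 = N4 NAND N7 = false NAND true = true
N15 = N4 OR N10 OR N8 = false OR true OR true = true
N16 = N11 AND N12 = false AND true = false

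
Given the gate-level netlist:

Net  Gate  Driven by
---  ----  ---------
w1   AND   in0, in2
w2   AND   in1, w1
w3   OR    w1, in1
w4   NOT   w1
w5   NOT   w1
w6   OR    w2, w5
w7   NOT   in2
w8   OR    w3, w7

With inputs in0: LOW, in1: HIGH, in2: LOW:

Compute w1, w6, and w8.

w1 = in0 AND in2 = LOW AND LOW = LOW
w2 = in1 AND w1 = HIGH AND LOW = LOW
w3 = w1 OR in1 = LOW OR HIGH = HIGH
w5 = NOT w1 = NOT LOW = HIGH
w6 = w2 OR w5 = LOW OR HIGH = HIGH
w7 = NOT in2 = NOT LOW = HIGH
w8 = w3 OR w7 = HIGH OR HIGH = HIGH

w1 = LOW; w6 = HIGH; w8 = HIGH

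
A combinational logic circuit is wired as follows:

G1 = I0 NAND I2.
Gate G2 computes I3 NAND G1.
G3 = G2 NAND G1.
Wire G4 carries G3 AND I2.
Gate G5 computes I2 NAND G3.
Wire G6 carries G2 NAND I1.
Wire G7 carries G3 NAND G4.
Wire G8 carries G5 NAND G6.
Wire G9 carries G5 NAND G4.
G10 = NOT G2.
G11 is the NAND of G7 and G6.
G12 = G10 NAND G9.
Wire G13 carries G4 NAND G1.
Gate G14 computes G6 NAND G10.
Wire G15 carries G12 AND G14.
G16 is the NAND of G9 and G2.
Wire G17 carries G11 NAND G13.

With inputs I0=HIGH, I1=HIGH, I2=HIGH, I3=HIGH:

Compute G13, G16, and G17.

G1 = I0 NAND I2 = HIGH NAND HIGH = LOW
G2 = I3 NAND G1 = HIGH NAND LOW = HIGH
G3 = G2 NAND G1 = HIGH NAND LOW = HIGH
G4 = G3 AND I2 = HIGH AND HIGH = HIGH
G5 = I2 NAND G3 = HIGH NAND HIGH = LOW
G6 = G2 NAND I1 = HIGH NAND HIGH = LOW
G7 = G3 NAND G4 = HIGH NAND HIGH = LOW
G9 = G5 NAND G4 = LOW NAND HIGH = HIGH
G11 = G7 NAND G6 = LOW NAND LOW = HIGH
G13 = G4 NAND G1 = HIGH NAND LOW = HIGH
G16 = G9 NAND G2 = HIGH NAND HIGH = LOW
G17 = G11 NAND G13 = HIGH NAND HIGH = LOW

G13 = HIGH; G16 = LOW; G17 = LOW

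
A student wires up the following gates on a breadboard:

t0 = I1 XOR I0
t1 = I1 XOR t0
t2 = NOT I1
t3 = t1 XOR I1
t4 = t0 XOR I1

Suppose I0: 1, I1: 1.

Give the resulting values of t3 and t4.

t3 = 0, t4 = 1

t0 = I1 XOR I0 = 1 XOR 1 = 0
t1 = I1 XOR t0 = 1 XOR 0 = 1
t3 = t1 XOR I1 = 1 XOR 1 = 0
t4 = t0 XOR I1 = 0 XOR 1 = 1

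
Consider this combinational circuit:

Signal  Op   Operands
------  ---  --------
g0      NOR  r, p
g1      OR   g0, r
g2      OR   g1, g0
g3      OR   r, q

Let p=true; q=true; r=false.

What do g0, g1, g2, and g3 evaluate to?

g0 = false  g1 = false  g2 = false  g3 = true

g0 = r NOR p = false NOR true = false
g1 = g0 OR r = false OR false = false
g2 = g1 OR g0 = false OR false = false
g3 = r OR q = false OR true = true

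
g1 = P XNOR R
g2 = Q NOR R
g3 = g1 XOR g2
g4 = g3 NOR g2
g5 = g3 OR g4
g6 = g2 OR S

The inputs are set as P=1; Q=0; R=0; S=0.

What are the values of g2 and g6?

g2 = Q NOR R = 0 NOR 0 = 1
g6 = g2 OR S = 1 OR 0 = 1

g2 = 1, g6 = 1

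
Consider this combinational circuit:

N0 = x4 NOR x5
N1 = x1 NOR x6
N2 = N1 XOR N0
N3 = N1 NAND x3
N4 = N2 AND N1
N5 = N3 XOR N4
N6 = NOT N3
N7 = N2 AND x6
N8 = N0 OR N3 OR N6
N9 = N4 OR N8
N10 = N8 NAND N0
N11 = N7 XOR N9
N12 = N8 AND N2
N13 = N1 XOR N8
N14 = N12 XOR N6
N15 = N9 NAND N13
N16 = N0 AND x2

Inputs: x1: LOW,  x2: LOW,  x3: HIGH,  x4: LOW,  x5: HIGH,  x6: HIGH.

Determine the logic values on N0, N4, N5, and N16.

N0 = LOW  N4 = LOW  N5 = HIGH  N16 = LOW

N0 = x4 NOR x5 = LOW NOR HIGH = LOW
N1 = x1 NOR x6 = LOW NOR HIGH = LOW
N2 = N1 XOR N0 = LOW XOR LOW = LOW
N3 = N1 NAND x3 = LOW NAND HIGH = HIGH
N4 = N2 AND N1 = LOW AND LOW = LOW
N5 = N3 XOR N4 = HIGH XOR LOW = HIGH
N16 = N0 AND x2 = LOW AND LOW = LOW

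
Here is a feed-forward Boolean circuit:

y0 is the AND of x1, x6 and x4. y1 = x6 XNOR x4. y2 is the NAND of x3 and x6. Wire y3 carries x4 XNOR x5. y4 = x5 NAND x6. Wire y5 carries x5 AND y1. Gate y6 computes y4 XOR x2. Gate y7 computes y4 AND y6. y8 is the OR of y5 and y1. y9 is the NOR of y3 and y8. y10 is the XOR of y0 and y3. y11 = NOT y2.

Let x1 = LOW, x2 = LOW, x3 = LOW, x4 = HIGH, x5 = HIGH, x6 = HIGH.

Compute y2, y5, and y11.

y1 = x6 XNOR x4 = HIGH XNOR HIGH = HIGH
y2 = x3 NAND x6 = LOW NAND HIGH = HIGH
y5 = x5 AND y1 = HIGH AND HIGH = HIGH
y11 = NOT y2 = NOT HIGH = LOW

y2 = HIGH  y5 = HIGH  y11 = LOW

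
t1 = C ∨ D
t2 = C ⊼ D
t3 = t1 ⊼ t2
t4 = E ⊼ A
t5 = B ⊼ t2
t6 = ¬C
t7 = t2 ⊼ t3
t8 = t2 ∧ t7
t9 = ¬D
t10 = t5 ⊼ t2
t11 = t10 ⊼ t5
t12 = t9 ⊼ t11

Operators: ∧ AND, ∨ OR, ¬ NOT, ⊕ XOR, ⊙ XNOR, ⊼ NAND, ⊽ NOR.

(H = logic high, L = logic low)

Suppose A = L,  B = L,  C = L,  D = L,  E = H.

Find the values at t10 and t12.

t10 = L  t12 = L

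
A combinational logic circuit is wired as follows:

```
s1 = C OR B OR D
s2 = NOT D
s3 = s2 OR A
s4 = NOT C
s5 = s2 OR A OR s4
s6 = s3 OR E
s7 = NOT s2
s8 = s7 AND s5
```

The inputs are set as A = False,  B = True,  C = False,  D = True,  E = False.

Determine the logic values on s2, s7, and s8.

s2 = NOT D = NOT True = False
s4 = NOT C = NOT False = True
s5 = s2 OR A OR s4 = False OR False OR True = True
s7 = NOT s2 = NOT False = True
s8 = s7 AND s5 = True AND True = True

s2 = False, s7 = True, s8 = True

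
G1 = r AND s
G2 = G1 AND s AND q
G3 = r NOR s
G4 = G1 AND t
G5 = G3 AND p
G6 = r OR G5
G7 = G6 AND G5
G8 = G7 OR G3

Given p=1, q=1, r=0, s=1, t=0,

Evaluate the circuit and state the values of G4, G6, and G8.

G4 = 0; G6 = 0; G8 = 0

G1 = r AND s = 0 AND 1 = 0
G3 = r NOR s = 0 NOR 1 = 0
G4 = G1 AND t = 0 AND 0 = 0
G5 = G3 AND p = 0 AND 1 = 0
G6 = r OR G5 = 0 OR 0 = 0
G7 = G6 AND G5 = 0 AND 0 = 0
G8 = G7 OR G3 = 0 OR 0 = 0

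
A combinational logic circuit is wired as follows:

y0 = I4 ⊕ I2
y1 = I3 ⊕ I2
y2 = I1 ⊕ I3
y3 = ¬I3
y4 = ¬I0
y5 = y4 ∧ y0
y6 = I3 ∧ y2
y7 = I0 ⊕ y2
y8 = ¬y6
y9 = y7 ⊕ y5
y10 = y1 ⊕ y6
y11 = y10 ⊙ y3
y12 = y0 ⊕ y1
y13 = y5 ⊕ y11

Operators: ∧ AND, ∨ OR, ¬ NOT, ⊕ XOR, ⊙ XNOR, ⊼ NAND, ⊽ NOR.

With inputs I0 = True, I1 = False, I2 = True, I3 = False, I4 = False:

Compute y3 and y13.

y3 = True, y13 = True

y0 = I4 XOR I2 = False XOR True = True
y1 = I3 XOR I2 = False XOR True = True
y2 = I1 XOR I3 = False XOR False = False
y3 = NOT I3 = NOT False = True
y4 = NOT I0 = NOT True = False
y5 = y4 AND y0 = False AND True = False
y6 = I3 AND y2 = False AND False = False
y10 = y1 XOR y6 = True XOR False = True
y11 = y10 XNOR y3 = True XNOR True = True
y13 = y5 XOR y11 = False XOR True = True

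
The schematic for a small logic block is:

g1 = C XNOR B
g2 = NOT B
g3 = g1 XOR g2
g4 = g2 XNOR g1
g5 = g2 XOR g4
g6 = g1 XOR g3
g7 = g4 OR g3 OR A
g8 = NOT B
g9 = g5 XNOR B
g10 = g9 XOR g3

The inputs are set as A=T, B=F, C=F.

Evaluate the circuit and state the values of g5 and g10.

g5 = F; g10 = T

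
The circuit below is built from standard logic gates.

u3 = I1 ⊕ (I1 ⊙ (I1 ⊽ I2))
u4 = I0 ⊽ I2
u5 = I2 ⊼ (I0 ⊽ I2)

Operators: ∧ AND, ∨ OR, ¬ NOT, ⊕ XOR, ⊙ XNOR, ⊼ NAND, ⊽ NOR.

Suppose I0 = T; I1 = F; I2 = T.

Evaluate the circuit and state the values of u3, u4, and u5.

u3 = F ⊕ (F ⊙ (F ⊽ T)) = T
u4 = T ⊽ T = F
u5 = T ⊼ (T ⊽ T) = T

u3 = T  u4 = F  u5 = T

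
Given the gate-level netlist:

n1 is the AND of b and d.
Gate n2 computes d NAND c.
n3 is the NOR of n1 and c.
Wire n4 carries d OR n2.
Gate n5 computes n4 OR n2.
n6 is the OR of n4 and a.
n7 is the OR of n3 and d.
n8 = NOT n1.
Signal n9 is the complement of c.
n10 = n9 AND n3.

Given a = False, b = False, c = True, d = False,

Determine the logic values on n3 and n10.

n3 = False  n10 = False

n1 = b AND d = False AND False = False
n3 = n1 NOR c = False NOR True = False
n9 = NOT c = NOT True = False
n10 = n9 AND n3 = False AND False = False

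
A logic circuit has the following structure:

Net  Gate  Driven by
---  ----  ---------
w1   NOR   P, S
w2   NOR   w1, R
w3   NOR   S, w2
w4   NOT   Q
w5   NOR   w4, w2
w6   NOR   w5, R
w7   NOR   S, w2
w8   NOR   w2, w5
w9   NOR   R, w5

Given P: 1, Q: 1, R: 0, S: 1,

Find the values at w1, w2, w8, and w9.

w1 = P NOR S = 1 NOR 1 = 0
w2 = w1 NOR R = 0 NOR 0 = 1
w4 = NOT Q = NOT 1 = 0
w5 = w4 NOR w2 = 0 NOR 1 = 0
w8 = w2 NOR w5 = 1 NOR 0 = 0
w9 = R NOR w5 = 0 NOR 0 = 1

w1 = 0, w2 = 1, w8 = 0, w9 = 1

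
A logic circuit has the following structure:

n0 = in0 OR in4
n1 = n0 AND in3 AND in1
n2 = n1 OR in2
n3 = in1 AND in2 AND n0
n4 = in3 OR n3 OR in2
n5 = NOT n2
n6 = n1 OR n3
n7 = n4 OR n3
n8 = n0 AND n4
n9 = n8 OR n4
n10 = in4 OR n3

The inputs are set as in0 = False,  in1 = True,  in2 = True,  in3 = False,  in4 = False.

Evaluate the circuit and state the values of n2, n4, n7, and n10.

n2 = True, n4 = True, n7 = True, n10 = False

n0 = in0 OR in4 = False OR False = False
n1 = n0 AND in3 AND in1 = False AND False AND True = False
n2 = n1 OR in2 = False OR True = True
n3 = in1 AND in2 AND n0 = True AND True AND False = False
n4 = in3 OR n3 OR in2 = False OR False OR True = True
n7 = n4 OR n3 = True OR False = True
n10 = in4 OR n3 = False OR False = False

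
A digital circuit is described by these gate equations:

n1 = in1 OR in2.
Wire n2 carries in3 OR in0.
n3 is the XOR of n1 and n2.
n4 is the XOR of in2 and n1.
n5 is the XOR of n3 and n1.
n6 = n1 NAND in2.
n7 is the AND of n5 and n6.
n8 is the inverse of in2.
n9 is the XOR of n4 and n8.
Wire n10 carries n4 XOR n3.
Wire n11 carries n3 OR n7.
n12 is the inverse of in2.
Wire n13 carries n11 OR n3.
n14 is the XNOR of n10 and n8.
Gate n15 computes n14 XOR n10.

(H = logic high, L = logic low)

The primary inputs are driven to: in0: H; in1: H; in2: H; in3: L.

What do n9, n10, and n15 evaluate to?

n9 = L; n10 = L; n15 = H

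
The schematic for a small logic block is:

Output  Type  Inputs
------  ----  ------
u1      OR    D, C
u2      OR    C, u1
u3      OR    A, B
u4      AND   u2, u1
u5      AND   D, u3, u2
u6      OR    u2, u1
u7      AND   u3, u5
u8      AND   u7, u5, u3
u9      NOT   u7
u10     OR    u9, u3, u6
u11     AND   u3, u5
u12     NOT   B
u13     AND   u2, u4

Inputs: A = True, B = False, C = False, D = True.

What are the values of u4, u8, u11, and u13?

u4 = True  u8 = True  u11 = True  u13 = True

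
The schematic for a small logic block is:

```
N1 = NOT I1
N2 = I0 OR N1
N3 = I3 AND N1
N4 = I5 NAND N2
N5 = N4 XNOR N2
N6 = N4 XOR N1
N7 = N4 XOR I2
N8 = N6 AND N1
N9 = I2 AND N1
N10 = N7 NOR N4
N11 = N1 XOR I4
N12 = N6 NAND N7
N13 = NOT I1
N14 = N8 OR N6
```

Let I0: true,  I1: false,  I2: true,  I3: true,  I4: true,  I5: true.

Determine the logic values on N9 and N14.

N1 = NOT I1 = NOT false = true
N2 = I0 OR N1 = true OR true = true
N4 = I5 NAND N2 = true NAND true = false
N6 = N4 XOR N1 = false XOR true = true
N8 = N6 AND N1 = true AND true = true
N9 = I2 AND N1 = true AND true = true
N14 = N8 OR N6 = true OR true = true

N9 = true  N14 = true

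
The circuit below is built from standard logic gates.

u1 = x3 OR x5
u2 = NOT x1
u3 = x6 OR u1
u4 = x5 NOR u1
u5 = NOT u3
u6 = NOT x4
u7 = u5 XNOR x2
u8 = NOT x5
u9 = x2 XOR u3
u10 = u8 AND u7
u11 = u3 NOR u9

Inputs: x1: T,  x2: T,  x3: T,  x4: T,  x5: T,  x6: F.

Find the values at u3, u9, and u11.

u3 = T, u9 = F, u11 = F

u1 = x3 OR x5 = T OR T = T
u3 = x6 OR u1 = F OR T = T
u9 = x2 XOR u3 = T XOR T = F
u11 = u3 NOR u9 = T NOR F = F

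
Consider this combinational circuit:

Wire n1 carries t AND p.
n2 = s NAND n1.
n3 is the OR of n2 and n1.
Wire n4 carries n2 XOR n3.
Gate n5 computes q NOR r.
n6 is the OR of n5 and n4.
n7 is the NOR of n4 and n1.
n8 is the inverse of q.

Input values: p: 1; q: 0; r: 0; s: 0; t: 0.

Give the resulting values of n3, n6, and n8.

n3 = 1, n6 = 1, n8 = 1

n1 = t AND p = 0 AND 1 = 0
n2 = s NAND n1 = 0 NAND 0 = 1
n3 = n2 OR n1 = 1 OR 0 = 1
n4 = n2 XOR n3 = 1 XOR 1 = 0
n5 = q NOR r = 0 NOR 0 = 1
n6 = n5 OR n4 = 1 OR 0 = 1
n8 = NOT q = NOT 0 = 1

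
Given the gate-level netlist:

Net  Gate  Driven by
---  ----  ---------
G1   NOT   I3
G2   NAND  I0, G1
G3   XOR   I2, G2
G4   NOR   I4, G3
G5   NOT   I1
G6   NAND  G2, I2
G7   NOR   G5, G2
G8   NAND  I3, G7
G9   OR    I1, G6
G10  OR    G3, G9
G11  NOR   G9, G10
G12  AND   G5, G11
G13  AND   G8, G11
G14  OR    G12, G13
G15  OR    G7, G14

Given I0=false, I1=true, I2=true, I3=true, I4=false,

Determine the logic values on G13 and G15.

G1 = NOT I3 = NOT true = false
G2 = I0 NAND G1 = false NAND false = true
G3 = I2 XOR G2 = true XOR true = false
G5 = NOT I1 = NOT true = false
G6 = G2 NAND I2 = true NAND true = false
G7 = G5 NOR G2 = false NOR true = false
G8 = I3 NAND G7 = true NAND false = true
G9 = I1 OR G6 = true OR false = true
G10 = G3 OR G9 = false OR true = true
G11 = G9 NOR G10 = true NOR true = false
G12 = G5 AND G11 = false AND false = false
G13 = G8 AND G11 = true AND false = false
G14 = G12 OR G13 = false OR false = false
G15 = G7 OR G14 = false OR false = false

G13 = false; G15 = false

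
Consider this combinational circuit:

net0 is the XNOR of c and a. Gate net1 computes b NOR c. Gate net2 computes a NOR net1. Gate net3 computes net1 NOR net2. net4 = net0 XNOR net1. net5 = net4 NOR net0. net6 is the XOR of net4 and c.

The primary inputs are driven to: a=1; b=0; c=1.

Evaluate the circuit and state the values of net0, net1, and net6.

net0 = c XNOR a = 1 XNOR 1 = 1
net1 = b NOR c = 0 NOR 1 = 0
net4 = net0 XNOR net1 = 1 XNOR 0 = 0
net6 = net4 XOR c = 0 XOR 1 = 1

net0 = 1, net1 = 0, net6 = 1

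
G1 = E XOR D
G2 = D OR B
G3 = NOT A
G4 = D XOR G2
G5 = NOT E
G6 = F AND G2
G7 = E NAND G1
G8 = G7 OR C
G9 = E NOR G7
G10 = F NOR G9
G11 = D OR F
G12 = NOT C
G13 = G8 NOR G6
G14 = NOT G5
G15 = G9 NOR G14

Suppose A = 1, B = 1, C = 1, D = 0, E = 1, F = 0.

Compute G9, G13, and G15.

G9 = 0, G13 = 0, G15 = 0

G1 = E XOR D = 1 XOR 0 = 1
G2 = D OR B = 0 OR 1 = 1
G5 = NOT E = NOT 1 = 0
G6 = F AND G2 = 0 AND 1 = 0
G7 = E NAND G1 = 1 NAND 1 = 0
G8 = G7 OR C = 0 OR 1 = 1
G9 = E NOR G7 = 1 NOR 0 = 0
G13 = G8 NOR G6 = 1 NOR 0 = 0
G14 = NOT G5 = NOT 0 = 1
G15 = G9 NOR G14 = 0 NOR 1 = 0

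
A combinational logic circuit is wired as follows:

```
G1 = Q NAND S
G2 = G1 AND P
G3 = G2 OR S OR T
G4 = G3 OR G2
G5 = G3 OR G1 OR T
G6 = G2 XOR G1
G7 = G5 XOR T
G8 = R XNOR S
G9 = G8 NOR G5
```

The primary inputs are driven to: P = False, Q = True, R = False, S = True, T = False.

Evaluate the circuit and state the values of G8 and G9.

G8 = False  G9 = False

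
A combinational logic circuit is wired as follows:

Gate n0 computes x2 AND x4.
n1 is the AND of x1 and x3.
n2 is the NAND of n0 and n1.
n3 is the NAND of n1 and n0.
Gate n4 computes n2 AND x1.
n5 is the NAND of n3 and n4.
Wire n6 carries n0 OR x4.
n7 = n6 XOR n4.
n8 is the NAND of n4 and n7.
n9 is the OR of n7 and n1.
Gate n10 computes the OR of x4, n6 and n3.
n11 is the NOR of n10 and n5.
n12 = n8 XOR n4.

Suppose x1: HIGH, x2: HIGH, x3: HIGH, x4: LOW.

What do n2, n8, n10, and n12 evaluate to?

n2 = HIGH, n8 = LOW, n10 = HIGH, n12 = HIGH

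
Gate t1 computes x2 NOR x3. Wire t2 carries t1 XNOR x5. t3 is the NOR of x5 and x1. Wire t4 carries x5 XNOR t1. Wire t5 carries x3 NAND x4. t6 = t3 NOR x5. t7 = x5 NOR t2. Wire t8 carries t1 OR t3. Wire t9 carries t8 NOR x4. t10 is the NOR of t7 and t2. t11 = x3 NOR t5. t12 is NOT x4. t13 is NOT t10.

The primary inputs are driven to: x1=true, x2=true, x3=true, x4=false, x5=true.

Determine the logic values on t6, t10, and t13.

t6 = false, t10 = true, t13 = false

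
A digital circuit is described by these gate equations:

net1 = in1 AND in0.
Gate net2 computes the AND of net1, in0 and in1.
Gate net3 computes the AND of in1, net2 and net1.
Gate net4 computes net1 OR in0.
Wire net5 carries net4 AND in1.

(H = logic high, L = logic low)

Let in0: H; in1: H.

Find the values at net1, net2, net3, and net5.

net1 = H  net2 = H  net3 = H  net5 = H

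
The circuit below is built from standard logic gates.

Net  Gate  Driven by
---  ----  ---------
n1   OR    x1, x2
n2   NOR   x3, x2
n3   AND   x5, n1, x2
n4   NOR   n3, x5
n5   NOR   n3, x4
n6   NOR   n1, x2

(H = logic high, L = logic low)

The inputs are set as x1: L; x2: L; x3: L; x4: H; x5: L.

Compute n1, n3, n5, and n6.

n1 = L; n3 = L; n5 = L; n6 = H

n1 = x1 OR x2 = L OR L = L
n3 = x5 AND n1 AND x2 = L AND L AND L = L
n5 = n3 NOR x4 = L NOR H = L
n6 = n1 NOR x2 = L NOR L = H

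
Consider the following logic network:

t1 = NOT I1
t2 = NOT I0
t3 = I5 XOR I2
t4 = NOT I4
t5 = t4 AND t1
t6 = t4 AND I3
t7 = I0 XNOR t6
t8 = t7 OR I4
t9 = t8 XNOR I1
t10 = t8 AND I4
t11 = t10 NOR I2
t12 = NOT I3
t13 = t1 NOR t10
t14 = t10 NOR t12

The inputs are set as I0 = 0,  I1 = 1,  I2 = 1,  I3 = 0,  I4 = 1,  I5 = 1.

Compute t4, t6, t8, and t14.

t4 = 0, t6 = 0, t8 = 1, t14 = 0

t4 = NOT I4 = NOT 1 = 0
t6 = t4 AND I3 = 0 AND 0 = 0
t7 = I0 XNOR t6 = 0 XNOR 0 = 1
t8 = t7 OR I4 = 1 OR 1 = 1
t10 = t8 AND I4 = 1 AND 1 = 1
t12 = NOT I3 = NOT 0 = 1
t14 = t10 NOR t12 = 1 NOR 1 = 0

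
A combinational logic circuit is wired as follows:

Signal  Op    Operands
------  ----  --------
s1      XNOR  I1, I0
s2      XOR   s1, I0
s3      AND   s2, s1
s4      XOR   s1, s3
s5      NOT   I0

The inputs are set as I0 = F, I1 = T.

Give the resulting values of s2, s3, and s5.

s1 = I1 XNOR I0 = T XNOR F = F
s2 = s1 XOR I0 = F XOR F = F
s3 = s2 AND s1 = F AND F = F
s5 = NOT I0 = NOT F = T

s2 = F  s3 = F  s5 = T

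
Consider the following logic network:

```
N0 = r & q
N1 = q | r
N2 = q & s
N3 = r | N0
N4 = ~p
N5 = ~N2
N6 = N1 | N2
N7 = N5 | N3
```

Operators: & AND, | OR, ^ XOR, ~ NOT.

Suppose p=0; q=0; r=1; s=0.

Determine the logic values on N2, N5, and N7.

N0 = r AND q = 1 AND 0 = 0
N2 = q AND s = 0 AND 0 = 0
N3 = r OR N0 = 1 OR 0 = 1
N5 = NOT N2 = NOT 0 = 1
N7 = N5 OR N3 = 1 OR 1 = 1

N2 = 0  N5 = 1  N7 = 1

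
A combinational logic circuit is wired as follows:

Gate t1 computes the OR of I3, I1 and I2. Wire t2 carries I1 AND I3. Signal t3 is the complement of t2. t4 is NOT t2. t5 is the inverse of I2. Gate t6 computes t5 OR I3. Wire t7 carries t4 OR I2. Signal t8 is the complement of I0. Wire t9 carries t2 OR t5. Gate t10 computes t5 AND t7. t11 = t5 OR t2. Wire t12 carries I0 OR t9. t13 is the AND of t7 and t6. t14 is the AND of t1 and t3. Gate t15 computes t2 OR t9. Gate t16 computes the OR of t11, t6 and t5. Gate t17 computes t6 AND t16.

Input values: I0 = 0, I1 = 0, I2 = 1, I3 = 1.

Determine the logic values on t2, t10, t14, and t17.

t1 = I3 OR I1 OR I2 = 1 OR 0 OR 1 = 1
t2 = I1 AND I3 = 0 AND 1 = 0
t3 = NOT t2 = NOT 0 = 1
t4 = NOT t2 = NOT 0 = 1
t5 = NOT I2 = NOT 1 = 0
t6 = t5 OR I3 = 0 OR 1 = 1
t7 = t4 OR I2 = 1 OR 1 = 1
t10 = t5 AND t7 = 0 AND 1 = 0
t11 = t5 OR t2 = 0 OR 0 = 0
t14 = t1 AND t3 = 1 AND 1 = 1
t16 = t11 OR t6 OR t5 = 0 OR 1 OR 0 = 1
t17 = t6 AND t16 = 1 AND 1 = 1

t2 = 0, t10 = 0, t14 = 1, t17 = 1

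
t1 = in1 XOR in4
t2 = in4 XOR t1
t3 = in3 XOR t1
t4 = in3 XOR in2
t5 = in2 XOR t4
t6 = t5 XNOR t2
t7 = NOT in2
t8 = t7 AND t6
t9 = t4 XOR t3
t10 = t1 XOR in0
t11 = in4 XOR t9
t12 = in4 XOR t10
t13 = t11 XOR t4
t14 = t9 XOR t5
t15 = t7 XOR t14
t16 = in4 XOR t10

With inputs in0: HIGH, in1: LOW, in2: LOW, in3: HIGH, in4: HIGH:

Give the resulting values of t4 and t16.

t4 = HIGH, t16 = HIGH

t1 = in1 XOR in4 = LOW XOR HIGH = HIGH
t4 = in3 XOR in2 = HIGH XOR LOW = HIGH
t10 = t1 XOR in0 = HIGH XOR HIGH = LOW
t16 = in4 XOR t10 = HIGH XOR LOW = HIGH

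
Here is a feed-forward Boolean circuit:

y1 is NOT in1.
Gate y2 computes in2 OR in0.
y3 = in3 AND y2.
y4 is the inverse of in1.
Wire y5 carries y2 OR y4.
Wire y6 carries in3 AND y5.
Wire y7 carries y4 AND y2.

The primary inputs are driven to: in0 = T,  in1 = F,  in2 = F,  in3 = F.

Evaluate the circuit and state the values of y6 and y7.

y2 = in2 OR in0 = F OR T = T
y4 = NOT in1 = NOT F = T
y5 = y2 OR y4 = T OR T = T
y6 = in3 AND y5 = F AND T = F
y7 = y4 AND y2 = T AND T = T

y6 = F  y7 = T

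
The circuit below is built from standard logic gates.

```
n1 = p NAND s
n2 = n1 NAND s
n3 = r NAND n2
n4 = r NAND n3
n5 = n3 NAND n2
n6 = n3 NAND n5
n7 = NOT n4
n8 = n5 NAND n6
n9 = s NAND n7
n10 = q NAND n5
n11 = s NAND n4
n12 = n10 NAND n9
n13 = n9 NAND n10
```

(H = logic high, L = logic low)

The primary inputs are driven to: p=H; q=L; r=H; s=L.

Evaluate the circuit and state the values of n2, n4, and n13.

n2 = H, n4 = H, n13 = L

n1 = p NAND s = H NAND L = H
n2 = n1 NAND s = H NAND L = H
n3 = r NAND n2 = H NAND H = L
n4 = r NAND n3 = H NAND L = H
n5 = n3 NAND n2 = L NAND H = H
n7 = NOT n4 = NOT H = L
n9 = s NAND n7 = L NAND L = H
n10 = q NAND n5 = L NAND H = H
n13 = n9 NAND n10 = H NAND H = L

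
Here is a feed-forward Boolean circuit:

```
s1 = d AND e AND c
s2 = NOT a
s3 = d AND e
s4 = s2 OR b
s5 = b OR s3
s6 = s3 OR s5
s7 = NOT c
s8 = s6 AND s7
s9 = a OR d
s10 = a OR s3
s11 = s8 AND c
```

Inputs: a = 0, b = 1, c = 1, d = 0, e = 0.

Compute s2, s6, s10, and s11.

s2 = 1; s6 = 1; s10 = 0; s11 = 0

s2 = NOT a = NOT 0 = 1
s3 = d AND e = 0 AND 0 = 0
s5 = b OR s3 = 1 OR 0 = 1
s6 = s3 OR s5 = 0 OR 1 = 1
s7 = NOT c = NOT 1 = 0
s8 = s6 AND s7 = 1 AND 0 = 0
s10 = a OR s3 = 0 OR 0 = 0
s11 = s8 AND c = 0 AND 1 = 0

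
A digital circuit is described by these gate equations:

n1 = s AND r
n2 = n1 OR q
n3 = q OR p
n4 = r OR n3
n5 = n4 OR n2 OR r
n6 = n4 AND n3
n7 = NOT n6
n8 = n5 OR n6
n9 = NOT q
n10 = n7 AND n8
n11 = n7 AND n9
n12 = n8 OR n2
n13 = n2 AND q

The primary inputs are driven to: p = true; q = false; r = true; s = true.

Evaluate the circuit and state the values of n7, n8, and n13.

n7 = false, n8 = true, n13 = false

n1 = s AND r = true AND true = true
n2 = n1 OR q = true OR false = true
n3 = q OR p = false OR true = true
n4 = r OR n3 = true OR true = true
n5 = n4 OR n2 OR r = true OR true OR true = true
n6 = n4 AND n3 = true AND true = true
n7 = NOT n6 = NOT true = false
n8 = n5 OR n6 = true OR true = true
n13 = n2 AND q = true AND false = false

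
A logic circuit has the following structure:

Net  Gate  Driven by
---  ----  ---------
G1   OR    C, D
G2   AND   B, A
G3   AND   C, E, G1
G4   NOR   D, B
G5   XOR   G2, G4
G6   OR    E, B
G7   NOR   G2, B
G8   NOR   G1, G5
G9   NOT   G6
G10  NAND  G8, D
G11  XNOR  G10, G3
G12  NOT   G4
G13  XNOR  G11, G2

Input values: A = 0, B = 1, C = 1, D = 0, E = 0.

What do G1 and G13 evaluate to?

G1 = 1, G13 = 1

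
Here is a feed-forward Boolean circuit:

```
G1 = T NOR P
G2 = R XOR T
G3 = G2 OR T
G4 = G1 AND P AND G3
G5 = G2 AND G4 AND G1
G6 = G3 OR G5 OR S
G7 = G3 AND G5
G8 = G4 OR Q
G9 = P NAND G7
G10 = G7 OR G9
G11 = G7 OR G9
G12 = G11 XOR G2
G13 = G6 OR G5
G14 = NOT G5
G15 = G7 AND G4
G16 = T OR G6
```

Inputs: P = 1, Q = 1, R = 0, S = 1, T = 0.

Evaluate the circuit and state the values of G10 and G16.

G1 = T NOR P = 0 NOR 1 = 0
G2 = R XOR T = 0 XOR 0 = 0
G3 = G2 OR T = 0 OR 0 = 0
G4 = G1 AND P AND G3 = 0 AND 1 AND 0 = 0
G5 = G2 AND G4 AND G1 = 0 AND 0 AND 0 = 0
G6 = G3 OR G5 OR S = 0 OR 0 OR 1 = 1
G7 = G3 AND G5 = 0 AND 0 = 0
G9 = P NAND G7 = 1 NAND 0 = 1
G10 = G7 OR G9 = 0 OR 1 = 1
G16 = T OR G6 = 0 OR 1 = 1

G10 = 1  G16 = 1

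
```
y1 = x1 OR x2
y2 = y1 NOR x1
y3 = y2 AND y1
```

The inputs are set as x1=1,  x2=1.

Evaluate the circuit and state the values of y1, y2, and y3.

y1 = x1 OR x2 = 1 OR 1 = 1
y2 = y1 NOR x1 = 1 NOR 1 = 0
y3 = y2 AND y1 = 0 AND 1 = 0

y1 = 1  y2 = 0  y3 = 0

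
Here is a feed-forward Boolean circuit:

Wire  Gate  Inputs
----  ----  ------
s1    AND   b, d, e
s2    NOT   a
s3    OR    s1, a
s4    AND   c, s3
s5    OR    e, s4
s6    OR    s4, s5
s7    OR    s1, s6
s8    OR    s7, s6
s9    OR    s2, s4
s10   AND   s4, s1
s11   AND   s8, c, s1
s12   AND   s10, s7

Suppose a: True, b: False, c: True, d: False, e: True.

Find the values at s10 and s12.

s10 = False; s12 = False

s1 = b AND d AND e = False AND False AND True = False
s3 = s1 OR a = False OR True = True
s4 = c AND s3 = True AND True = True
s5 = e OR s4 = True OR True = True
s6 = s4 OR s5 = True OR True = True
s7 = s1 OR s6 = False OR True = True
s10 = s4 AND s1 = True AND False = False
s12 = s10 AND s7 = False AND True = False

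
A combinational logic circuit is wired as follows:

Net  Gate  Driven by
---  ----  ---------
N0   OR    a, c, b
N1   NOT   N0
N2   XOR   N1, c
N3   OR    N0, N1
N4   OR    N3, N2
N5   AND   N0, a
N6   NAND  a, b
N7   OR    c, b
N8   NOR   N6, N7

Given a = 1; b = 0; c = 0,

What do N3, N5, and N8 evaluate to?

N0 = a OR c OR b = 1 OR 0 OR 0 = 1
N1 = NOT N0 = NOT 1 = 0
N3 = N0 OR N1 = 1 OR 0 = 1
N5 = N0 AND a = 1 AND 1 = 1
N6 = a NAND b = 1 NAND 0 = 1
N7 = c OR b = 0 OR 0 = 0
N8 = N6 NOR N7 = 1 NOR 0 = 0

N3 = 1, N5 = 1, N8 = 0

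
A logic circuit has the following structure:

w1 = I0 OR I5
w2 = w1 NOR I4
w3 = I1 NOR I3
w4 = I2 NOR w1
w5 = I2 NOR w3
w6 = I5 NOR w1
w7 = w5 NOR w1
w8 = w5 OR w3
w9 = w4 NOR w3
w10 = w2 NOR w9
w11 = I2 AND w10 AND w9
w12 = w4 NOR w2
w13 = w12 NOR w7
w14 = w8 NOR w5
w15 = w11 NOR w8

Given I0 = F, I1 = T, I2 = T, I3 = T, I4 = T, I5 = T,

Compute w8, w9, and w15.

w8 = F  w9 = T  w15 = T

w1 = I0 OR I5 = F OR T = T
w2 = w1 NOR I4 = T NOR T = F
w3 = I1 NOR I3 = T NOR T = F
w4 = I2 NOR w1 = T NOR T = F
w5 = I2 NOR w3 = T NOR F = F
w8 = w5 OR w3 = F OR F = F
w9 = w4 NOR w3 = F NOR F = T
w10 = w2 NOR w9 = F NOR T = F
w11 = I2 AND w10 AND w9 = T AND F AND T = F
w15 = w11 NOR w8 = F NOR F = T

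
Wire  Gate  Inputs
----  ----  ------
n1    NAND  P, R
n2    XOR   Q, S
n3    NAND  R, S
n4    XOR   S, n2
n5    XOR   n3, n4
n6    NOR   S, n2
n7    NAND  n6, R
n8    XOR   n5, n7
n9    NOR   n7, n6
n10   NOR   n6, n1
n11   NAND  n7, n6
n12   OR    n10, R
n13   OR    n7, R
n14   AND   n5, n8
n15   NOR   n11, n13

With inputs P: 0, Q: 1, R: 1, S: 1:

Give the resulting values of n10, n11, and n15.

n10 = 0  n11 = 1  n15 = 0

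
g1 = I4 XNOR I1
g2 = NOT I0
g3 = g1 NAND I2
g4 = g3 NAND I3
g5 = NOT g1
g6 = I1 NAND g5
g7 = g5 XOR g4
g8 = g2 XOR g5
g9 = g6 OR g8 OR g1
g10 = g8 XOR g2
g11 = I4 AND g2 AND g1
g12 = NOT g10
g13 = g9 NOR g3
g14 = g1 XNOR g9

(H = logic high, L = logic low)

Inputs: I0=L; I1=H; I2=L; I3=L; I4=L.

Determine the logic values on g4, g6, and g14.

g4 = H, g6 = L, g14 = H

g1 = I4 XNOR I1 = L XNOR H = L
g2 = NOT I0 = NOT L = H
g3 = g1 NAND I2 = L NAND L = H
g4 = g3 NAND I3 = H NAND L = H
g5 = NOT g1 = NOT L = H
g6 = I1 NAND g5 = H NAND H = L
g8 = g2 XOR g5 = H XOR H = L
g9 = g6 OR g8 OR g1 = L OR L OR L = L
g14 = g1 XNOR g9 = L XNOR L = H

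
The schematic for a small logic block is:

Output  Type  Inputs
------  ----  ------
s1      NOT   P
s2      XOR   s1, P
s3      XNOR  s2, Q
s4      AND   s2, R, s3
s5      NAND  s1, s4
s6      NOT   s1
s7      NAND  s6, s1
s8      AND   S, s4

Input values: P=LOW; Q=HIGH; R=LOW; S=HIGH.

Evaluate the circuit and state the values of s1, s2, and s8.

s1 = HIGH, s2 = HIGH, s8 = LOW

s1 = NOT P = NOT LOW = HIGH
s2 = s1 XOR P = HIGH XOR LOW = HIGH
s3 = s2 XNOR Q = HIGH XNOR HIGH = HIGH
s4 = s2 AND R AND s3 = HIGH AND LOW AND HIGH = LOW
s8 = S AND s4 = HIGH AND LOW = LOW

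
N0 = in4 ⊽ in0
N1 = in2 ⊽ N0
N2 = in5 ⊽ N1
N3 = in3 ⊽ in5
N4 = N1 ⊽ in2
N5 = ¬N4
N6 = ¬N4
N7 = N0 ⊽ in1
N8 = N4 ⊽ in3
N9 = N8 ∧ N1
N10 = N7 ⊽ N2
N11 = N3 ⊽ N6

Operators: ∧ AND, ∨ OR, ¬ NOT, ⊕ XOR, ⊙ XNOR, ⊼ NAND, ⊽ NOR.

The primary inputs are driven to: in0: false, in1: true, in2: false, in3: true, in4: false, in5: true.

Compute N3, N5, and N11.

N3 = false; N5 = false; N11 = true

N0 = in4 NOR in0 = false NOR false = true
N1 = in2 NOR N0 = false NOR true = false
N3 = in3 NOR in5 = true NOR true = false
N4 = N1 NOR in2 = false NOR false = true
N5 = NOT N4 = NOT true = false
N6 = NOT N4 = NOT true = false
N11 = N3 NOR N6 = false NOR false = true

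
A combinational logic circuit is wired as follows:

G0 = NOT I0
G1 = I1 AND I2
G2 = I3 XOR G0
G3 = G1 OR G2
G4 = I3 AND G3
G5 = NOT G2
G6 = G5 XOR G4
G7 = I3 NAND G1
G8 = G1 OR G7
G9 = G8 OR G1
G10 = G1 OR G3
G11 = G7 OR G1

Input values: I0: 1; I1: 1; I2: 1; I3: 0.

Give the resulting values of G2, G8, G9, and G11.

G2 = 0  G8 = 1  G9 = 1  G11 = 1

G0 = NOT I0 = NOT 1 = 0
G1 = I1 AND I2 = 1 AND 1 = 1
G2 = I3 XOR G0 = 0 XOR 0 = 0
G7 = I3 NAND G1 = 0 NAND 1 = 1
G8 = G1 OR G7 = 1 OR 1 = 1
G9 = G8 OR G1 = 1 OR 1 = 1
G11 = G7 OR G1 = 1 OR 1 = 1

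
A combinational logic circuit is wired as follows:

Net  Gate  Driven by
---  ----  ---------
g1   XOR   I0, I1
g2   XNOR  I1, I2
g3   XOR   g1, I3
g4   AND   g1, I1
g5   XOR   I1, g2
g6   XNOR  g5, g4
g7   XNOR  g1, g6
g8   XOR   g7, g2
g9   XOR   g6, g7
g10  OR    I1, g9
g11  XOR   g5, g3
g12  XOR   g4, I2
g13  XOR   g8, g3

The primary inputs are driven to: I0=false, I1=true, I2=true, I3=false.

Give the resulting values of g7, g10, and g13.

g7 = false  g10 = true  g13 = false

g1 = I0 XOR I1 = false XOR true = true
g2 = I1 XNOR I2 = true XNOR true = true
g3 = g1 XOR I3 = true XOR false = true
g4 = g1 AND I1 = true AND true = true
g5 = I1 XOR g2 = true XOR true = false
g6 = g5 XNOR g4 = false XNOR true = false
g7 = g1 XNOR g6 = true XNOR false = false
g8 = g7 XOR g2 = false XOR true = true
g9 = g6 XOR g7 = false XOR false = false
g10 = I1 OR g9 = true OR false = true
g13 = g8 XOR g3 = true XOR true = false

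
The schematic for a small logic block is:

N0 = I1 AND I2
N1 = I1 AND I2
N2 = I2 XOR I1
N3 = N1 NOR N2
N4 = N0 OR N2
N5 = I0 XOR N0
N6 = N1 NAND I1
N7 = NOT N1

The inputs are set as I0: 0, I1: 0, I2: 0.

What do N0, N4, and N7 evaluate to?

N0 = 0, N4 = 0, N7 = 1

N0 = I1 AND I2 = 0 AND 0 = 0
N1 = I1 AND I2 = 0 AND 0 = 0
N2 = I2 XOR I1 = 0 XOR 0 = 0
N4 = N0 OR N2 = 0 OR 0 = 0
N7 = NOT N1 = NOT 0 = 1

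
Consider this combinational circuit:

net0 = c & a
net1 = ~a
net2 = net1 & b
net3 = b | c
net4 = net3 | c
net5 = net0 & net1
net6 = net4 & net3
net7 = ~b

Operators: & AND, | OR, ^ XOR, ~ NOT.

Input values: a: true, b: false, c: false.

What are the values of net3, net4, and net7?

net3 = b OR c = false OR false = false
net4 = net3 OR c = false OR false = false
net7 = NOT b = NOT false = true

net3 = false  net4 = false  net7 = true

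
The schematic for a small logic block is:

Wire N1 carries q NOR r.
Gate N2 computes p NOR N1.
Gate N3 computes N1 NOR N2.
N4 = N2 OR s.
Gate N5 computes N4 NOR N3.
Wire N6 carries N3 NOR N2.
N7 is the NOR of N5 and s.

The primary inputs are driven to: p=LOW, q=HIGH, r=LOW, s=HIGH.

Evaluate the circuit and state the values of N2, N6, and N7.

N2 = HIGH; N6 = LOW; N7 = LOW

N1 = q NOR r = HIGH NOR LOW = LOW
N2 = p NOR N1 = LOW NOR LOW = HIGH
N3 = N1 NOR N2 = LOW NOR HIGH = LOW
N4 = N2 OR s = HIGH OR HIGH = HIGH
N5 = N4 NOR N3 = HIGH NOR LOW = LOW
N6 = N3 NOR N2 = LOW NOR HIGH = LOW
N7 = N5 NOR s = LOW NOR HIGH = LOW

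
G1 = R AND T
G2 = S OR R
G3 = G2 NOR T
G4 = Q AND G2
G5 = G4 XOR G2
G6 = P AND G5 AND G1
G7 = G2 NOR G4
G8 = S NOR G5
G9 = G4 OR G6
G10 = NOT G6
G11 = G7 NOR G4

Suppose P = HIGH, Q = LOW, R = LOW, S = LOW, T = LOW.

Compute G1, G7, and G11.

G1 = LOW; G7 = HIGH; G11 = LOW

G1 = R AND T = LOW AND LOW = LOW
G2 = S OR R = LOW OR LOW = LOW
G4 = Q AND G2 = LOW AND LOW = LOW
G7 = G2 NOR G4 = LOW NOR LOW = HIGH
G11 = G7 NOR G4 = HIGH NOR LOW = LOW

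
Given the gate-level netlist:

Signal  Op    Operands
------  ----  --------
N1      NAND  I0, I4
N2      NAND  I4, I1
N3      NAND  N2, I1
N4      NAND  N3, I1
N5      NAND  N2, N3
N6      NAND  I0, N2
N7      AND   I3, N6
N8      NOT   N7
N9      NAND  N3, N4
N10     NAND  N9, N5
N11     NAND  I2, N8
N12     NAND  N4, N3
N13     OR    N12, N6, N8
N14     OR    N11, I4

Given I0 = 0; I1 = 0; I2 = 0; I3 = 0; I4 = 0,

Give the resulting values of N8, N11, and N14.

N2 = I4 NAND I1 = 0 NAND 0 = 1
N6 = I0 NAND N2 = 0 NAND 1 = 1
N7 = I3 AND N6 = 0 AND 1 = 0
N8 = NOT N7 = NOT 0 = 1
N11 = I2 NAND N8 = 0 NAND 1 = 1
N14 = N11 OR I4 = 1 OR 0 = 1

N8 = 1; N11 = 1; N14 = 1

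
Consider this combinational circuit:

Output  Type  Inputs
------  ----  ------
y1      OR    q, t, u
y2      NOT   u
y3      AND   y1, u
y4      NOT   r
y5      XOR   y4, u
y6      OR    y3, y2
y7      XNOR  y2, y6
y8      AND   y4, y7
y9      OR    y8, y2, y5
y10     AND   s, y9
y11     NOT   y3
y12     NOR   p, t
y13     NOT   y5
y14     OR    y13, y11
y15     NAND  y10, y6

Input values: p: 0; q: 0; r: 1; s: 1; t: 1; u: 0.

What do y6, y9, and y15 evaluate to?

y6 = 1, y9 = 1, y15 = 0

y1 = q OR t OR u = 0 OR 1 OR 0 = 1
y2 = NOT u = NOT 0 = 1
y3 = y1 AND u = 1 AND 0 = 0
y4 = NOT r = NOT 1 = 0
y5 = y4 XOR u = 0 XOR 0 = 0
y6 = y3 OR y2 = 0 OR 1 = 1
y7 = y2 XNOR y6 = 1 XNOR 1 = 1
y8 = y4 AND y7 = 0 AND 1 = 0
y9 = y8 OR y2 OR y5 = 0 OR 1 OR 0 = 1
y10 = s AND y9 = 1 AND 1 = 1
y15 = y10 NAND y6 = 1 NAND 1 = 0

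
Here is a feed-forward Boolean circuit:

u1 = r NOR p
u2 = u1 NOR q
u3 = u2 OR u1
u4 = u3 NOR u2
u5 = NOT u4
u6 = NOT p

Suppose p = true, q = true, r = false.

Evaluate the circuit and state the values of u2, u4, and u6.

u1 = r NOR p = false NOR true = false
u2 = u1 NOR q = false NOR true = false
u3 = u2 OR u1 = false OR false = false
u4 = u3 NOR u2 = false NOR false = true
u6 = NOT p = NOT true = false

u2 = false; u4 = true; u6 = false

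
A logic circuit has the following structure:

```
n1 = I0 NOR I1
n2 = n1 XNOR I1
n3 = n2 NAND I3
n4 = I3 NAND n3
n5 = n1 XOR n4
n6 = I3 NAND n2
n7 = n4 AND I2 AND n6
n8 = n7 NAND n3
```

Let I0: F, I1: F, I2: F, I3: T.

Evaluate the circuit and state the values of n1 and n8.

n1 = I0 NOR I1 = F NOR F = T
n2 = n1 XNOR I1 = T XNOR F = F
n3 = n2 NAND I3 = F NAND T = T
n4 = I3 NAND n3 = T NAND T = F
n6 = I3 NAND n2 = T NAND F = T
n7 = n4 AND I2 AND n6 = F AND F AND T = F
n8 = n7 NAND n3 = F NAND T = T

n1 = T  n8 = T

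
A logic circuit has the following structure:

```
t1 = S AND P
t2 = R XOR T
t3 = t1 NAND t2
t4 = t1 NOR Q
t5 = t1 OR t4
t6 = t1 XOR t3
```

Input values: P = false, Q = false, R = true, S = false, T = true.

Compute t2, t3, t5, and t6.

t1 = S AND P = false AND false = false
t2 = R XOR T = true XOR true = false
t3 = t1 NAND t2 = false NAND false = true
t4 = t1 NOR Q = false NOR false = true
t5 = t1 OR t4 = false OR true = true
t6 = t1 XOR t3 = false XOR true = true

t2 = false  t3 = true  t5 = true  t6 = true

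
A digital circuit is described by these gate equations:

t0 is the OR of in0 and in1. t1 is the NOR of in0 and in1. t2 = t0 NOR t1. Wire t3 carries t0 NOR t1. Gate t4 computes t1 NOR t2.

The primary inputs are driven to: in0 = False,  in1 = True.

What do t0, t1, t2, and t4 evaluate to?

t0 = True, t1 = False, t2 = False, t4 = True

t0 = in0 OR in1 = False OR True = True
t1 = in0 NOR in1 = False NOR True = False
t2 = t0 NOR t1 = True NOR False = False
t4 = t1 NOR t2 = False NOR False = True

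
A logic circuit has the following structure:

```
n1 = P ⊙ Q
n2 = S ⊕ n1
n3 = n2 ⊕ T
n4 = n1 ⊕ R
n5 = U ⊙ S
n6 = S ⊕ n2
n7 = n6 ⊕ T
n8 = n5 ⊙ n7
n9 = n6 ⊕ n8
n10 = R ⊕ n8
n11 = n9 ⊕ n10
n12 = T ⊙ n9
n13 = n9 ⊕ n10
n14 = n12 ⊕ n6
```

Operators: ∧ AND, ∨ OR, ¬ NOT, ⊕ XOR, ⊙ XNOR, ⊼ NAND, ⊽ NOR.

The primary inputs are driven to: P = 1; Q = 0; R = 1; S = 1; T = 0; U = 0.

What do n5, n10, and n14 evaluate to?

n1 = P XNOR Q = 1 XNOR 0 = 0
n2 = S XOR n1 = 1 XOR 0 = 1
n5 = U XNOR S = 0 XNOR 1 = 0
n6 = S XOR n2 = 1 XOR 1 = 0
n7 = n6 XOR T = 0 XOR 0 = 0
n8 = n5 XNOR n7 = 0 XNOR 0 = 1
n9 = n6 XOR n8 = 0 XOR 1 = 1
n10 = R XOR n8 = 1 XOR 1 = 0
n12 = T XNOR n9 = 0 XNOR 1 = 0
n14 = n12 XOR n6 = 0 XOR 0 = 0

n5 = 0, n10 = 0, n14 = 0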